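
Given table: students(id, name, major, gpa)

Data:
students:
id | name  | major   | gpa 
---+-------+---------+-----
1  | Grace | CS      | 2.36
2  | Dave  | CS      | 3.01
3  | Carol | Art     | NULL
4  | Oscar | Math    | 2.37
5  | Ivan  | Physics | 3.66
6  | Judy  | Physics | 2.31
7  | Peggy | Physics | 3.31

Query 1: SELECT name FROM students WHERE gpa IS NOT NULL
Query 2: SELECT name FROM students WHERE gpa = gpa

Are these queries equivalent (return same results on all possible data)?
Yes, equivalent

Both queries return: [('Dave',), ('Grace',), ('Ivan',), ('Judy',), ('Oscar',), ('Peggy',)]

Reason: IS NOT NULL vs self-equality (both exclude NULLs)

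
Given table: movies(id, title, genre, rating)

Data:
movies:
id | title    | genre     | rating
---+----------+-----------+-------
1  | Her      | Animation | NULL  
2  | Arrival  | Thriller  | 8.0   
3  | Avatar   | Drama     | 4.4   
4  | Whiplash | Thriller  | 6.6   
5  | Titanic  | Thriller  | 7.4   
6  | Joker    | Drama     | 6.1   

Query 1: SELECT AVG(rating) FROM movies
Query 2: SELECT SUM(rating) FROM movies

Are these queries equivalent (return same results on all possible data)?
No, not equivalent

Query 1 returns: [(6.5,)]
Query 2 returns: [(32.5,)]

Reason: AVG vs SUM give different aggregate values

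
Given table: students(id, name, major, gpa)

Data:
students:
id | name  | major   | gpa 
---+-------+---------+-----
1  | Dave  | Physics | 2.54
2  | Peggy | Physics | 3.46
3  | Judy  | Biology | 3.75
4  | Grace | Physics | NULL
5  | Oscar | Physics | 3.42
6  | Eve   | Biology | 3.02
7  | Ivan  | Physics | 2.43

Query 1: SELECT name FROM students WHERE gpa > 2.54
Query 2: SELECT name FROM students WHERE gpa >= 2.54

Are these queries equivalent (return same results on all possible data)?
No, not equivalent

Query 1 returns: [('Peggy',), ('Judy',), ('Oscar',), ('Eve',)]
Query 2 returns: [('Dave',), ('Peggy',), ('Judy',), ('Oscar',), ('Eve',)]

Reason: > vs >= gives different results when gpa = 2.54 exists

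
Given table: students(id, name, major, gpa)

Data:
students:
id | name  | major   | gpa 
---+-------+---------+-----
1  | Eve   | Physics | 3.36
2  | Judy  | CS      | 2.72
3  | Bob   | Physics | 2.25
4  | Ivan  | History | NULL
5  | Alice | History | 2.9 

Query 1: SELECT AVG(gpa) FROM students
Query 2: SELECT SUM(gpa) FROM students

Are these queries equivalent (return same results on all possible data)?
No, not equivalent

Query 1 returns: [(2.8075,)]
Query 2 returns: [(11.23,)]

Reason: AVG vs SUM give different aggregate values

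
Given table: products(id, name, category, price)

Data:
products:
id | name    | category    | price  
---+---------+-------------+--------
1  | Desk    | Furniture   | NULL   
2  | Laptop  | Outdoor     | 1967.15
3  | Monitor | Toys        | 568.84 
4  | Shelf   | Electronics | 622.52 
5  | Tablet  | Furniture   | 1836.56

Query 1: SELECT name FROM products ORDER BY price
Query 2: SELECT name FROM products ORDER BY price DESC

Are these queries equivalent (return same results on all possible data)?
No, not equivalent

Query 1 returns: [('Desk',), ('Monitor',), ('Shelf',), ('Tablet',), ('Laptop',)]
Query 2 returns: [('Laptop',), ('Tablet',), ('Shelf',), ('Monitor',), ('Desk',)]

Reason: ASC vs DESC gives opposite ordering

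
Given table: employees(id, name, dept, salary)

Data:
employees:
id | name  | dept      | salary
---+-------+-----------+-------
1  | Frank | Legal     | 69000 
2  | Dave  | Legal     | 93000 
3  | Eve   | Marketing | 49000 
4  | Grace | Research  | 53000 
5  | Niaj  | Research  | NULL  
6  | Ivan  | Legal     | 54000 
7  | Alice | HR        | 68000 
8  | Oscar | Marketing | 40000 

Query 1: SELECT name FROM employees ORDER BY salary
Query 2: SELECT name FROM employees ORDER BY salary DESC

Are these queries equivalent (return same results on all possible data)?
No, not equivalent

Query 1 returns: [('Niaj',), ('Oscar',), ('Eve',), ('Grace',), ('Ivan',), ('Alice',), ('Frank',), ('Dave',)]
Query 2 returns: [('Dave',), ('Frank',), ('Alice',), ('Ivan',), ('Grace',), ('Eve',), ('Oscar',), ('Niaj',)]

Reason: ASC vs DESC gives opposite ordering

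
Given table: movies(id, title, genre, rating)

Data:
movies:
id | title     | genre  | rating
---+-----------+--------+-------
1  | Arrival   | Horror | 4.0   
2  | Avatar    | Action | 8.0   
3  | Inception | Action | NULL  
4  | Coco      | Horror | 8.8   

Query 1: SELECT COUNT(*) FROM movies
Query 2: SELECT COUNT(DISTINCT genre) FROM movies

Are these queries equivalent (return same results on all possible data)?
No, not equivalent

Query 1 returns: [(4,)]
Query 2 returns: [(2,)]

Reason: COUNT(*) counts rows, COUNT(DISTINCT genre) counts unique genres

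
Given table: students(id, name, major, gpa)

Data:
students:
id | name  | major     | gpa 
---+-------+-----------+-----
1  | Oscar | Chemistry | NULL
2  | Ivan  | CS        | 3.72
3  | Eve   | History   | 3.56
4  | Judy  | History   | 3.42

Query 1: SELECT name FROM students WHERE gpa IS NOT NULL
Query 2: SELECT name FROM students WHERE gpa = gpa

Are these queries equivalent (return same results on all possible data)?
Yes, equivalent

Both queries return: [('Eve',), ('Ivan',), ('Judy',)]

Reason: IS NOT NULL vs self-equality (both exclude NULLs)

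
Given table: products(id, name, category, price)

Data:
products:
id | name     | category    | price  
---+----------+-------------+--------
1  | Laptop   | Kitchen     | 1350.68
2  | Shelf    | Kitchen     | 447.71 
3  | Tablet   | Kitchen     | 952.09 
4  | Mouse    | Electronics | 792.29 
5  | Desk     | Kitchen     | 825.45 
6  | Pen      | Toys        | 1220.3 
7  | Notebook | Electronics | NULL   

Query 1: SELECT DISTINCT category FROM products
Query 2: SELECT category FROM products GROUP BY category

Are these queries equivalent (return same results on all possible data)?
Yes, equivalent

Both queries return: [('Electronics',), ('Kitchen',), ('Toys',)]

Reason: Both get unique categorys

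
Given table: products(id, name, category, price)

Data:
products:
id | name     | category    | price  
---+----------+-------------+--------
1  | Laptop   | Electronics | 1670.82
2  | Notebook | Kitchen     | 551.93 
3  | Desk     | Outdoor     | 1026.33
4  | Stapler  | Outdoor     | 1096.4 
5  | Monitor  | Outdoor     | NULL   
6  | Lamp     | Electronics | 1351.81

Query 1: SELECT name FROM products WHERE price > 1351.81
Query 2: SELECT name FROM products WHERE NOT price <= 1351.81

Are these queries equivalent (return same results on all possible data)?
Yes, equivalent

Both queries return: [('Laptop',)]

Reason: Both filter price > 1351.81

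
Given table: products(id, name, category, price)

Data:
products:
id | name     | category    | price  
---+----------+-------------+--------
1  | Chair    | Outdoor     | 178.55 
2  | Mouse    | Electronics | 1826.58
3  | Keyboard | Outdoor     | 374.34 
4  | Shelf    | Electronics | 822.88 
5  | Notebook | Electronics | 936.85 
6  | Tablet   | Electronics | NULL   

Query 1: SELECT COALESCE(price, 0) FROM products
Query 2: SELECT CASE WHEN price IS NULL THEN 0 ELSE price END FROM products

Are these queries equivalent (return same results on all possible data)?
Yes, equivalent

Both queries return: [(0,), (178.55,), (374.34,), (822.88,), (936.85,), (1826.58,)]

Reason: COALESCE vs CASE for NULL handling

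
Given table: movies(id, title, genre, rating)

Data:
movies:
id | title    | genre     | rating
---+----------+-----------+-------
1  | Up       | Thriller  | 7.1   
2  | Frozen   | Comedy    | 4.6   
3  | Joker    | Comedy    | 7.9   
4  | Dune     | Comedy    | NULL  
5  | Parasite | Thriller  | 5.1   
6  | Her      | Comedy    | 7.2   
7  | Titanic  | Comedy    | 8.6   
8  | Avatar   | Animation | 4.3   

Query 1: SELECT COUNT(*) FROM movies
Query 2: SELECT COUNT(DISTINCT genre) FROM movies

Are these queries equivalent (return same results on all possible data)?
No, not equivalent

Query 1 returns: [(8,)]
Query 2 returns: [(3,)]

Reason: COUNT(*) counts rows, COUNT(DISTINCT genre) counts unique genres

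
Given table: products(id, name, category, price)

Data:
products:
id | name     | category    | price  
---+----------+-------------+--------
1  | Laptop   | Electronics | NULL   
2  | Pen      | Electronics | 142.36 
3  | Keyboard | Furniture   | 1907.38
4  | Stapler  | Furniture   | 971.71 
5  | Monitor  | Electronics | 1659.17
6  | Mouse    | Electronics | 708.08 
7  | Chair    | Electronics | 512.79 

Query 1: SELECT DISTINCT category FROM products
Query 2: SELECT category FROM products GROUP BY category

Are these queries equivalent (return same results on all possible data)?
Yes, equivalent

Both queries return: [('Electronics',), ('Furniture',)]

Reason: Both get unique categorys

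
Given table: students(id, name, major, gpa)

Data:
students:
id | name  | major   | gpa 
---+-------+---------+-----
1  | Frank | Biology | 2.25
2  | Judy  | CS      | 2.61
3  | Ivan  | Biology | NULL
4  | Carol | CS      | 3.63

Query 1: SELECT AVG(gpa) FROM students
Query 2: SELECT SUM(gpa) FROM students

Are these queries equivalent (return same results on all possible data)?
No, not equivalent

Query 1 returns: [(2.83,)]
Query 2 returns: [(8.49,)]

Reason: AVG vs SUM give different aggregate values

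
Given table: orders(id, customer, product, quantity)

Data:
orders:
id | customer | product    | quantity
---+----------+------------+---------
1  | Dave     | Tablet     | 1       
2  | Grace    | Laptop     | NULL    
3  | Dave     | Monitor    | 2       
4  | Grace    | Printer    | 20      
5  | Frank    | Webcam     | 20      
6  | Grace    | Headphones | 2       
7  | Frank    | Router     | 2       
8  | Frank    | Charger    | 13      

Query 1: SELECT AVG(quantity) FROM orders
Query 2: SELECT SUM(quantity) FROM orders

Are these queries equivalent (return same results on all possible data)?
No, not equivalent

Query 1 returns: [(8.571428571428571,)]
Query 2 returns: [(60,)]

Reason: AVG vs SUM give different aggregate values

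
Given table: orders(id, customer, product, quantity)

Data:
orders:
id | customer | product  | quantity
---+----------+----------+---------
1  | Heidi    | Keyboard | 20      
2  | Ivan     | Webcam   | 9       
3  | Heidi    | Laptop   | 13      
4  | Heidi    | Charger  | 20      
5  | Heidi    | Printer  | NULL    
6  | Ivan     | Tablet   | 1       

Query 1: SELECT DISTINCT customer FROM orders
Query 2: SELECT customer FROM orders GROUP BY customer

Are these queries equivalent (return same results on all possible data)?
Yes, equivalent

Both queries return: [('Heidi',), ('Ivan',)]

Reason: Both get unique customers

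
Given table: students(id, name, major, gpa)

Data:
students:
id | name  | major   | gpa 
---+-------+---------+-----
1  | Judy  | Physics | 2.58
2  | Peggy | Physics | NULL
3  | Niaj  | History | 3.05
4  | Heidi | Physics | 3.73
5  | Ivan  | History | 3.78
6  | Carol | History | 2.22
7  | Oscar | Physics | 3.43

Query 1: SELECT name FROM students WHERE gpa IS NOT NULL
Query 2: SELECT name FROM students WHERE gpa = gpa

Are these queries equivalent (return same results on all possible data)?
Yes, equivalent

Both queries return: [('Carol',), ('Heidi',), ('Ivan',), ('Judy',), ('Niaj',), ('Oscar',)]

Reason: IS NOT NULL vs self-equality (both exclude NULLs)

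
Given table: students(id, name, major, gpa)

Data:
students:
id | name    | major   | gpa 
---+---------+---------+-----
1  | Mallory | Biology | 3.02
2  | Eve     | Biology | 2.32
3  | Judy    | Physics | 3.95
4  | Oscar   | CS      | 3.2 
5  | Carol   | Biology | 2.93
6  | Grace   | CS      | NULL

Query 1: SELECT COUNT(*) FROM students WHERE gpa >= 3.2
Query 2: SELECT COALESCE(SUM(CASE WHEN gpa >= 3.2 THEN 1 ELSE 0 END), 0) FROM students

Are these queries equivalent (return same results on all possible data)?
Yes, equivalent

Both queries return: [(2,)]

Reason: COUNT with WHERE vs conditional SUM (COALESCE handles empty-table NULL)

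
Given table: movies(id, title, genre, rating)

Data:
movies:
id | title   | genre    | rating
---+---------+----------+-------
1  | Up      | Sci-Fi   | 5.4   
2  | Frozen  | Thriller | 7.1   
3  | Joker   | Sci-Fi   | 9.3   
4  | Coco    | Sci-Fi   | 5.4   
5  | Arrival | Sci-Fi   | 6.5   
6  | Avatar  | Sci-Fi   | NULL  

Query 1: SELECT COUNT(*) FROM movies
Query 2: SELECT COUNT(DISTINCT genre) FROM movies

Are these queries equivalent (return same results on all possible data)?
No, not equivalent

Query 1 returns: [(6,)]
Query 2 returns: [(2,)]

Reason: COUNT(*) counts rows, COUNT(DISTINCT genre) counts unique genres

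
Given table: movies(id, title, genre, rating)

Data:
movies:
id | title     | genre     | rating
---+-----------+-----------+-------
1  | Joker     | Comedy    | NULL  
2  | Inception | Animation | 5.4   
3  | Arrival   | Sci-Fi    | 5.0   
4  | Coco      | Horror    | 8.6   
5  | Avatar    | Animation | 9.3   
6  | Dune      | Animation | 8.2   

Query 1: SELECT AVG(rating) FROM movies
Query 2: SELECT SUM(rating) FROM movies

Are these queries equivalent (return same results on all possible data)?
No, not equivalent

Query 1 returns: [(7.3,)]
Query 2 returns: [(36.5,)]

Reason: AVG vs SUM give different aggregate values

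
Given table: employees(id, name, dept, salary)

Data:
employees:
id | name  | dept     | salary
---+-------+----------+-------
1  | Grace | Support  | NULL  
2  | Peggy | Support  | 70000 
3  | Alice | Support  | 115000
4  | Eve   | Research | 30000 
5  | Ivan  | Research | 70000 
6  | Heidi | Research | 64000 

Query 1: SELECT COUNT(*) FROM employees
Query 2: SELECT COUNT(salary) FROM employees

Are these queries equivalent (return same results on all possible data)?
No, not equivalent

Query 1 returns: [(6,)]
Query 2 returns: [(5,)]

Reason: COUNT(*) includes NULLs, COUNT(column) excludes them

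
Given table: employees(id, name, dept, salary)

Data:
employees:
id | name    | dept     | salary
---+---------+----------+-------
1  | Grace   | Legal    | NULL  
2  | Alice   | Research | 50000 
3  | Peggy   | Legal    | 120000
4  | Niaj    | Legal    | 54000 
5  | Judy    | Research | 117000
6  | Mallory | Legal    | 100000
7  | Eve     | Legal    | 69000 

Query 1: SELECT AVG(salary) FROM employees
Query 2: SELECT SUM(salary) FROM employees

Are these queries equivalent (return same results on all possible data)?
No, not equivalent

Query 1 returns: [(85000.0,)]
Query 2 returns: [(510000,)]

Reason: AVG vs SUM give different aggregate values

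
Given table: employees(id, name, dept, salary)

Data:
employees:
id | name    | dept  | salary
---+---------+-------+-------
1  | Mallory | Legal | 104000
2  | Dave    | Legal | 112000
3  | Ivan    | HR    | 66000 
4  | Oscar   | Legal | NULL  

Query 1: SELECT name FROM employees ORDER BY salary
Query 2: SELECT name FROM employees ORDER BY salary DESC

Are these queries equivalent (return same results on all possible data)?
No, not equivalent

Query 1 returns: [('Oscar',), ('Ivan',), ('Mallory',), ('Dave',)]
Query 2 returns: [('Dave',), ('Mallory',), ('Ivan',), ('Oscar',)]

Reason: ASC vs DESC gives opposite ordering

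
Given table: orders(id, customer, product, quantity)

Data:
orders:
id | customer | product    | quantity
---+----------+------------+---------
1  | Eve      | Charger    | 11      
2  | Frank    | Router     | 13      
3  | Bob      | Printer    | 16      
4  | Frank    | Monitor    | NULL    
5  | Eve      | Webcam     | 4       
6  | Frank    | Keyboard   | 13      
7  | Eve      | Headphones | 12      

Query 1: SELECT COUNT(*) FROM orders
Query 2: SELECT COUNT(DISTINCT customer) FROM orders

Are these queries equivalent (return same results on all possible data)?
No, not equivalent

Query 1 returns: [(7,)]
Query 2 returns: [(3,)]

Reason: COUNT(*) counts rows, COUNT(DISTINCT customer) counts unique customers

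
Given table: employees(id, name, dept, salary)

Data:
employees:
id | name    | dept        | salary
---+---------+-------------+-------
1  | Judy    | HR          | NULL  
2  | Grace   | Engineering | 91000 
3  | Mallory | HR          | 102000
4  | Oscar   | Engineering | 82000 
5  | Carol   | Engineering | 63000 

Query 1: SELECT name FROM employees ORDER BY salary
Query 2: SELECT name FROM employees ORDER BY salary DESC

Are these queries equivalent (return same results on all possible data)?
No, not equivalent

Query 1 returns: [('Judy',), ('Carol',), ('Oscar',), ('Grace',), ('Mallory',)]
Query 2 returns: [('Mallory',), ('Grace',), ('Oscar',), ('Carol',), ('Judy',)]

Reason: ASC vs DESC gives opposite ordering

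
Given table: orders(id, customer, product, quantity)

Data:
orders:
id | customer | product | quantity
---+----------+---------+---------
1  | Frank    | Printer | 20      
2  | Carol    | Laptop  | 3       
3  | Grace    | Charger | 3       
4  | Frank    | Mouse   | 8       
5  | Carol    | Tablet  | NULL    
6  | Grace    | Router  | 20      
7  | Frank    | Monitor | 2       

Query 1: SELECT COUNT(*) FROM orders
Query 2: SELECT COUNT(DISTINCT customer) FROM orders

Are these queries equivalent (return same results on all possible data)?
No, not equivalent

Query 1 returns: [(7,)]
Query 2 returns: [(3,)]

Reason: COUNT(*) counts rows, COUNT(DISTINCT customer) counts unique customers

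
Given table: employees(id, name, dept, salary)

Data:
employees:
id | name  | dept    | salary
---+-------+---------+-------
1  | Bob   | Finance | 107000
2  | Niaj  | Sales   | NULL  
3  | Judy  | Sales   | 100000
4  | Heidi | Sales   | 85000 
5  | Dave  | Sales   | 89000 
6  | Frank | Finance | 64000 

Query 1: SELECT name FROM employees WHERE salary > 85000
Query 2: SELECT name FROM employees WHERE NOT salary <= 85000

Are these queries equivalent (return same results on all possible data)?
Yes, equivalent

Both queries return: [('Bob',), ('Dave',), ('Judy',)]

Reason: Both filter salary > 85000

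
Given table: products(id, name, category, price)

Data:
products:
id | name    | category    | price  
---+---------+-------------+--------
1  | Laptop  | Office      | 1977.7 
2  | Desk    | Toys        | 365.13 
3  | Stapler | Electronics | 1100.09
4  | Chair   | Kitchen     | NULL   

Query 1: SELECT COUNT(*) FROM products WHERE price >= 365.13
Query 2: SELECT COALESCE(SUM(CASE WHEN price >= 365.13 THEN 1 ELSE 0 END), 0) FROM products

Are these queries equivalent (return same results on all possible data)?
Yes, equivalent

Both queries return: [(3,)]

Reason: COUNT with WHERE vs conditional SUM (COALESCE handles empty-table NULL)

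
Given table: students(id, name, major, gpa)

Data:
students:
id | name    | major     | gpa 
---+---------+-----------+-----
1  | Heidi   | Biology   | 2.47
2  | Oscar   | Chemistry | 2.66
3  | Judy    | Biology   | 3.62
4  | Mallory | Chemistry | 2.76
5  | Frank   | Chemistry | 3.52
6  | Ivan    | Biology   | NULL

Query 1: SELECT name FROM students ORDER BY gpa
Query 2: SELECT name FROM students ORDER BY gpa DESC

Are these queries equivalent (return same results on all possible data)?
No, not equivalent

Query 1 returns: [('Ivan',), ('Heidi',), ('Oscar',), ('Mallory',), ('Frank',), ('Judy',)]
Query 2 returns: [('Judy',), ('Frank',), ('Mallory',), ('Oscar',), ('Heidi',), ('Ivan',)]

Reason: ASC vs DESC gives opposite ordering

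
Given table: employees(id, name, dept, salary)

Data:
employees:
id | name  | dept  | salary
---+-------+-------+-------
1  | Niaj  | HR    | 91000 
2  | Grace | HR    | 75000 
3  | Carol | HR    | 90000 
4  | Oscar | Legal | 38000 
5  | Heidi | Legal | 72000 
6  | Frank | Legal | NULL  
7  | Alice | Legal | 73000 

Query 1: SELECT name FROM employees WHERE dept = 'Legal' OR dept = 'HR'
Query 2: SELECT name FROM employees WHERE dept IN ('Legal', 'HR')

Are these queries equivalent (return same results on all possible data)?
Yes, equivalent

Both queries return: [('Alice',), ('Carol',), ('Frank',), ('Grace',), ('Heidi',), ('Niaj',), ('Oscar',)]

Reason: OR vs IN are equivalent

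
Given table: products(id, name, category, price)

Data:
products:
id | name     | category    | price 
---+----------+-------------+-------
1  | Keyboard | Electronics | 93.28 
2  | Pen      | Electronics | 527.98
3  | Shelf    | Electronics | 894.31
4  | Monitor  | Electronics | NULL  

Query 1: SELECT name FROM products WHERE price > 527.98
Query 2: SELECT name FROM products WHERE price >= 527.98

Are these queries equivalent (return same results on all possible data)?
No, not equivalent

Query 1 returns: [('Shelf',)]
Query 2 returns: [('Pen',), ('Shelf',)]

Reason: > vs >= gives different results when price = 527.98 exists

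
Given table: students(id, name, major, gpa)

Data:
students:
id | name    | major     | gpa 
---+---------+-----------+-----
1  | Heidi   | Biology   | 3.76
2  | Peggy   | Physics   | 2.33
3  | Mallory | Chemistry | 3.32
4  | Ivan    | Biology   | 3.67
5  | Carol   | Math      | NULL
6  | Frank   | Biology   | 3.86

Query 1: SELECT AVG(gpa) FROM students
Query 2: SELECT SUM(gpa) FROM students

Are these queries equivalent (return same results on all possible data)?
No, not equivalent

Query 1 returns: [(3.3879999999999995,)]
Query 2 returns: [(16.939999999999998,)]

Reason: AVG vs SUM give different aggregate values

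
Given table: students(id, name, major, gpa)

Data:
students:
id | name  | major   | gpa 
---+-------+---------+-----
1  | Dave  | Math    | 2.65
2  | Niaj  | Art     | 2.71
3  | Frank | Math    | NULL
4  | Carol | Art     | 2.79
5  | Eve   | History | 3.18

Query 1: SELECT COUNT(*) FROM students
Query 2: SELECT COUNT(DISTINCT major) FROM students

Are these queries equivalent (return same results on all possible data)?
No, not equivalent

Query 1 returns: [(5,)]
Query 2 returns: [(3,)]

Reason: COUNT(*) counts rows, COUNT(DISTINCT major) counts unique majors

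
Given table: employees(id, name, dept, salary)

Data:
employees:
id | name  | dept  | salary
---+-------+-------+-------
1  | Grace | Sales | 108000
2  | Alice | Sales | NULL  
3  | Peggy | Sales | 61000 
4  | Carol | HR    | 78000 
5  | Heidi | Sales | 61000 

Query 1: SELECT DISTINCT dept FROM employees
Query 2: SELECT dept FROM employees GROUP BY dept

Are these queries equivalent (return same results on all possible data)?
Yes, equivalent

Both queries return: [('HR',), ('Sales',)]

Reason: Both get unique depts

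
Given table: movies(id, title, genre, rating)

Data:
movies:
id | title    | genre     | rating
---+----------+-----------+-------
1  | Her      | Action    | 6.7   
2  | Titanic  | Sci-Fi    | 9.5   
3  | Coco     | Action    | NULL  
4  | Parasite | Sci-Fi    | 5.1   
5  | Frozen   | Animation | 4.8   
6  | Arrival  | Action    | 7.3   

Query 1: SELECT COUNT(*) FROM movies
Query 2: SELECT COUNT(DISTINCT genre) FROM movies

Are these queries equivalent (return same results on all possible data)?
No, not equivalent

Query 1 returns: [(6,)]
Query 2 returns: [(3,)]

Reason: COUNT(*) counts rows, COUNT(DISTINCT genre) counts unique genres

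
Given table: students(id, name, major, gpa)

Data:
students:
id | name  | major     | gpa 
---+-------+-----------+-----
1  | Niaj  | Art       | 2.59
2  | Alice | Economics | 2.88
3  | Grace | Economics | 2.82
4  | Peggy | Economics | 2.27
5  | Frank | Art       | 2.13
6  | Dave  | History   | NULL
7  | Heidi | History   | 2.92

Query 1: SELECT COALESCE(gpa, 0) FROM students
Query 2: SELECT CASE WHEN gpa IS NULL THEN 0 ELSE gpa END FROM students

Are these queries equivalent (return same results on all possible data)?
Yes, equivalent

Both queries return: [(0,), (2.13,), (2.27,), (2.59,), (2.82,), (2.88,), (2.92,)]

Reason: COALESCE vs CASE for NULL handling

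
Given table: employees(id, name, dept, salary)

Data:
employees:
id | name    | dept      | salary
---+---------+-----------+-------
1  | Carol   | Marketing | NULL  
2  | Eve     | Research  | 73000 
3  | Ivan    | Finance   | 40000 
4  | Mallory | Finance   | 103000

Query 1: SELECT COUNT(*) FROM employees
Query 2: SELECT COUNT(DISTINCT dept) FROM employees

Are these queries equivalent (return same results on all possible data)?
No, not equivalent

Query 1 returns: [(4,)]
Query 2 returns: [(3,)]

Reason: COUNT(*) counts rows, COUNT(DISTINCT dept) counts unique depts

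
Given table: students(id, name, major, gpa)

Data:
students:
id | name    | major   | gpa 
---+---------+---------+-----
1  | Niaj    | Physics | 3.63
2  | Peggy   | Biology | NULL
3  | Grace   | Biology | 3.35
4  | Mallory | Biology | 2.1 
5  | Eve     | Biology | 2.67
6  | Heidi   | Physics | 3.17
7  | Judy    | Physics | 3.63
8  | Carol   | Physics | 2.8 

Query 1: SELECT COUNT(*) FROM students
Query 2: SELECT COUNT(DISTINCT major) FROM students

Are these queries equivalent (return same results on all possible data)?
No, not equivalent

Query 1 returns: [(8,)]
Query 2 returns: [(2,)]

Reason: COUNT(*) counts rows, COUNT(DISTINCT major) counts unique majors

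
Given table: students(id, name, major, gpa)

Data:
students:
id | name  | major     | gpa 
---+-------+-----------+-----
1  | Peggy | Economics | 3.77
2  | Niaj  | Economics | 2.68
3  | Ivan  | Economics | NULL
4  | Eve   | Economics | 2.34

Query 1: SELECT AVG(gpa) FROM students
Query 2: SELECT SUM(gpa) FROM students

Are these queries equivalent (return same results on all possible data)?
No, not equivalent

Query 1 returns: [(2.9299999999999997,)]
Query 2 returns: [(8.79,)]

Reason: AVG vs SUM give different aggregate values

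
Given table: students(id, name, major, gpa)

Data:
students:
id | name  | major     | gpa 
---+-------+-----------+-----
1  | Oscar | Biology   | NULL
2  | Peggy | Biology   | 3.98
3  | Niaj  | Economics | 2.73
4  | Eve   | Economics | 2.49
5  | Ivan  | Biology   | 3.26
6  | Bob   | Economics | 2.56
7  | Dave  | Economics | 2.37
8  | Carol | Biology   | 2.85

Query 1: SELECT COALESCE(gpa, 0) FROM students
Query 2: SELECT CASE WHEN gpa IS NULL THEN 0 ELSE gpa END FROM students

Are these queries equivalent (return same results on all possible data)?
Yes, equivalent

Both queries return: [(0,), (2.37,), (2.49,), (2.56,), (2.73,), (2.85,), (3.26,), (3.98,)]

Reason: COALESCE vs CASE for NULL handling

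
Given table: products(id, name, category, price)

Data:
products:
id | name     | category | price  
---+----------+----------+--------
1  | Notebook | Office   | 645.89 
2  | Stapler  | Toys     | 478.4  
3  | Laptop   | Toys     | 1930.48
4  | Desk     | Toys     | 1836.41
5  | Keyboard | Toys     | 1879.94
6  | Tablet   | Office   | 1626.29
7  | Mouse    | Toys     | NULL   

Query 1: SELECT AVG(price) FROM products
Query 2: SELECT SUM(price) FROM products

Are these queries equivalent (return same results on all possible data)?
No, not equivalent

Query 1 returns: [(1399.5683333333334,)]
Query 2 returns: [(8397.41,)]

Reason: AVG vs SUM give different aggregate values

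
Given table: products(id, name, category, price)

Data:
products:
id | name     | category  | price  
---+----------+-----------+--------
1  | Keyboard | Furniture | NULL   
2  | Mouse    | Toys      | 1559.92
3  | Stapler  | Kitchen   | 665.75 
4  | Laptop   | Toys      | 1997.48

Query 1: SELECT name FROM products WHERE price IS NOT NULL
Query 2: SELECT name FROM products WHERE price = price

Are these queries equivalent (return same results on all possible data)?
Yes, equivalent

Both queries return: [('Laptop',), ('Mouse',), ('Stapler',)]

Reason: IS NOT NULL vs self-equality (both exclude NULLs)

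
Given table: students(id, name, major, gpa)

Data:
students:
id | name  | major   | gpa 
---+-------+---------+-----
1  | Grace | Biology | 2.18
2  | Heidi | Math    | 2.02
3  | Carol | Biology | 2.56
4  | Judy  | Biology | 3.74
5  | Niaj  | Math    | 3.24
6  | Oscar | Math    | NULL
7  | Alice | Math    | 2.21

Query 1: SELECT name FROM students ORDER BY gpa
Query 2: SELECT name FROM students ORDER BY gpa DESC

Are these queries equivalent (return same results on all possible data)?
No, not equivalent

Query 1 returns: [('Oscar',), ('Heidi',), ('Grace',), ('Alice',), ('Carol',), ('Niaj',), ('Judy',)]
Query 2 returns: [('Judy',), ('Niaj',), ('Carol',), ('Alice',), ('Grace',), ('Heidi',), ('Oscar',)]

Reason: ASC vs DESC gives opposite ordering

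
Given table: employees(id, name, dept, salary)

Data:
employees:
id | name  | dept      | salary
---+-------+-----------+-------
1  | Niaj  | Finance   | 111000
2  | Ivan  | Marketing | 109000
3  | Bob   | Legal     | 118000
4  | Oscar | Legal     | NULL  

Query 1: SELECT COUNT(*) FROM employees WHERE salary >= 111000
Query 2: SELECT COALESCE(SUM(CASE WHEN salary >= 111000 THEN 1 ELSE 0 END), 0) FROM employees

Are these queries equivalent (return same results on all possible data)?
Yes, equivalent

Both queries return: [(2,)]

Reason: COUNT with WHERE vs conditional SUM (COALESCE handles empty-table NULL)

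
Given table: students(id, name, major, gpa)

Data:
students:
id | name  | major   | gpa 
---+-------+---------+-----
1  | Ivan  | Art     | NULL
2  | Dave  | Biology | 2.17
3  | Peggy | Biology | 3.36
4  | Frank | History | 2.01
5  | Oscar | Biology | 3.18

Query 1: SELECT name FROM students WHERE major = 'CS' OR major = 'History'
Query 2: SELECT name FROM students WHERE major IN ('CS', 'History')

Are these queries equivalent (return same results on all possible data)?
Yes, equivalent

Both queries return: [('Frank',)]

Reason: OR vs IN are equivalent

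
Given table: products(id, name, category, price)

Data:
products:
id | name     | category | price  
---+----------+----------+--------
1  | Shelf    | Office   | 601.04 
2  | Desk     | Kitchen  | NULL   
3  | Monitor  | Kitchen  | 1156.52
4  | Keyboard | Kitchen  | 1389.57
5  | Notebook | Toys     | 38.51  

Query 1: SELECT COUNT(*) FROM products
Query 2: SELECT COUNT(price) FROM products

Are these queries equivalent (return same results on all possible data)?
No, not equivalent

Query 1 returns: [(5,)]
Query 2 returns: [(4,)]

Reason: COUNT(*) includes NULLs, COUNT(column) excludes them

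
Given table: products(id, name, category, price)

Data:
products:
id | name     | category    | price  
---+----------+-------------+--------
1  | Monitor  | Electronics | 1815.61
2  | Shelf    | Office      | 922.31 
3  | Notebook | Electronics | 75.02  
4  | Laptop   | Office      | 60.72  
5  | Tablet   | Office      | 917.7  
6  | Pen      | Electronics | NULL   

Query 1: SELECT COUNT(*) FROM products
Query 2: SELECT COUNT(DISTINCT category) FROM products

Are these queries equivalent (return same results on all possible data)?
No, not equivalent

Query 1 returns: [(6,)]
Query 2 returns: [(2,)]

Reason: COUNT(*) counts rows, COUNT(DISTINCT category) counts unique categorys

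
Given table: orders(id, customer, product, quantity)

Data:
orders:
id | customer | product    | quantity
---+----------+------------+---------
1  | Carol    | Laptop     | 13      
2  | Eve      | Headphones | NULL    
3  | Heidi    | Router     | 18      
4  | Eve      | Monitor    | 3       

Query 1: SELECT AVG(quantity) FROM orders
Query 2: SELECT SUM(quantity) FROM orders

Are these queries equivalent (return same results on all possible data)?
No, not equivalent

Query 1 returns: [(11.333333333333334,)]
Query 2 returns: [(34,)]

Reason: AVG vs SUM give different aggregate values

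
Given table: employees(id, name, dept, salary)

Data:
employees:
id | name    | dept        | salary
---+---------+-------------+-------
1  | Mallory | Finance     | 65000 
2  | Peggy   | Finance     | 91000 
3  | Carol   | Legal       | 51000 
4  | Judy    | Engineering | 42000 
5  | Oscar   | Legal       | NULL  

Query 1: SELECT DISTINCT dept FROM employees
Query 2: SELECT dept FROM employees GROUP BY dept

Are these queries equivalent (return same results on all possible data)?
Yes, equivalent

Both queries return: [('Engineering',), ('Finance',), ('Legal',)]

Reason: Both get unique depts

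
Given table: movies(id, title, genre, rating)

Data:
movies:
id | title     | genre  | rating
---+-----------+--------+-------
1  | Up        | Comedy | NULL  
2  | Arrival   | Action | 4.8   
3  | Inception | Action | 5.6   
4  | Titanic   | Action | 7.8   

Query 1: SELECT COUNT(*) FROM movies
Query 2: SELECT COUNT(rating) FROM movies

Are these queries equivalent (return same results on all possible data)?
No, not equivalent

Query 1 returns: [(4,)]
Query 2 returns: [(3,)]

Reason: COUNT(*) includes NULLs, COUNT(column) excludes them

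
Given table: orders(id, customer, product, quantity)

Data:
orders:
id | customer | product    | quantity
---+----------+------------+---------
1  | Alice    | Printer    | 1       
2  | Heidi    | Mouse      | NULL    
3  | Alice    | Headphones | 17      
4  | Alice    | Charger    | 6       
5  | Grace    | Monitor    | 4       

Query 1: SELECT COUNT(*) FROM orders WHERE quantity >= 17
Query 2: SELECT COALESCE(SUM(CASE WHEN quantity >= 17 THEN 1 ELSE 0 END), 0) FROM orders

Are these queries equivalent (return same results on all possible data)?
Yes, equivalent

Both queries return: [(1,)]

Reason: COUNT with WHERE vs conditional SUM (COALESCE handles empty-table NULL)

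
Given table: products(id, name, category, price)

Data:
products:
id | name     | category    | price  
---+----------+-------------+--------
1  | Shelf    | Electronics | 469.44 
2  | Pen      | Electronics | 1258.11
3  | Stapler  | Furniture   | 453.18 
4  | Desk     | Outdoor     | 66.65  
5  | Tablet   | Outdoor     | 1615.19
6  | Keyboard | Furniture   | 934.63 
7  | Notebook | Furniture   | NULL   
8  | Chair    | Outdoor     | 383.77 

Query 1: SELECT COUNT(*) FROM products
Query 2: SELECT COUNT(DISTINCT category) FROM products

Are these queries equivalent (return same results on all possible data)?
No, not equivalent

Query 1 returns: [(8,)]
Query 2 returns: [(3,)]

Reason: COUNT(*) counts rows, COUNT(DISTINCT category) counts unique categorys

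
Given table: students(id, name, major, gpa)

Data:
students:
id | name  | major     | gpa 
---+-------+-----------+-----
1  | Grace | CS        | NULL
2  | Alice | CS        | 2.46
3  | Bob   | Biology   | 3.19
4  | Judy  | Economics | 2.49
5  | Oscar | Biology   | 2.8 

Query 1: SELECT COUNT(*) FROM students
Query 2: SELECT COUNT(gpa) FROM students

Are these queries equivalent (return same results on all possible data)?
No, not equivalent

Query 1 returns: [(5,)]
Query 2 returns: [(4,)]

Reason: COUNT(*) includes NULLs, COUNT(column) excludes them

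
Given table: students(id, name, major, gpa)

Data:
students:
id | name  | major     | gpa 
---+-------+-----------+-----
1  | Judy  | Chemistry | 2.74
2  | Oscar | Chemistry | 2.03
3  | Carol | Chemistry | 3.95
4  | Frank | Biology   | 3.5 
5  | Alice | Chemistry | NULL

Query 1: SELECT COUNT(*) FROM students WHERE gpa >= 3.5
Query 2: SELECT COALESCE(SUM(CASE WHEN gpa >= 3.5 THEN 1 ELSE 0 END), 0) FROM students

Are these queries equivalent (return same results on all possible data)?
Yes, equivalent

Both queries return: [(2,)]

Reason: COUNT with WHERE vs conditional SUM (COALESCE handles empty-table NULL)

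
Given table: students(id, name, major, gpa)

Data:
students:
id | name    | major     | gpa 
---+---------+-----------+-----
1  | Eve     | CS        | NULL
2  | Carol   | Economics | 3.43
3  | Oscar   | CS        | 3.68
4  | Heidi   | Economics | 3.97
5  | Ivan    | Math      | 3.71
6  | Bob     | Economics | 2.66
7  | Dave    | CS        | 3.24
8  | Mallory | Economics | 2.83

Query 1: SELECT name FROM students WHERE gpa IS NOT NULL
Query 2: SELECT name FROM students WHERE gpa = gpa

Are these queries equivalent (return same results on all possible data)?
Yes, equivalent

Both queries return: [('Bob',), ('Carol',), ('Dave',), ('Heidi',), ('Ivan',), ('Mallory',), ('Oscar',)]

Reason: IS NOT NULL vs self-equality (both exclude NULLs)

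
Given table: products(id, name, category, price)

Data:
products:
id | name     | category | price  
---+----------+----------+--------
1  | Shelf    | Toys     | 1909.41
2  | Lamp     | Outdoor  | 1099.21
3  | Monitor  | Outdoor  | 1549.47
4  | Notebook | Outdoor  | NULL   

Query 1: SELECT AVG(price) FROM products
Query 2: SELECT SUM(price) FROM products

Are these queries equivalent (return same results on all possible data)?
No, not equivalent

Query 1 returns: [(1519.3633333333335,)]
Query 2 returns: [(4558.09,)]

Reason: AVG vs SUM give different aggregate values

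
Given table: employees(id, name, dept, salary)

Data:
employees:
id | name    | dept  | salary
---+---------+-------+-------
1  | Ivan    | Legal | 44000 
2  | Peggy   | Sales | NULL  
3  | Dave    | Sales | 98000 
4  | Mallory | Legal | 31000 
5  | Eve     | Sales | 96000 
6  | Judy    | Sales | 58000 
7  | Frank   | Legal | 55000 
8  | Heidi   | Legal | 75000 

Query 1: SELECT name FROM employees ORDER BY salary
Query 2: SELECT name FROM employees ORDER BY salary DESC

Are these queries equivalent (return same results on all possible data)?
No, not equivalent

Query 1 returns: [('Peggy',), ('Mallory',), ('Ivan',), ('Frank',), ('Judy',), ('Heidi',), ('Eve',), ('Dave',)]
Query 2 returns: [('Dave',), ('Eve',), ('Heidi',), ('Judy',), ('Frank',), ('Ivan',), ('Mallory',), ('Peggy',)]

Reason: ASC vs DESC gives opposite ordering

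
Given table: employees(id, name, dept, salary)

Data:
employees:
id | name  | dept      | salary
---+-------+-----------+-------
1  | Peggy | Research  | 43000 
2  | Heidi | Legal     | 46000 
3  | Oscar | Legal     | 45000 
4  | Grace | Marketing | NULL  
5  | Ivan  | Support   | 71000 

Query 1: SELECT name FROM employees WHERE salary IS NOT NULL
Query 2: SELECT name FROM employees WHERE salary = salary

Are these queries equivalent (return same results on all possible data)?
Yes, equivalent

Both queries return: [('Heidi',), ('Ivan',), ('Oscar',), ('Peggy',)]

Reason: IS NOT NULL vs self-equality (both exclude NULLs)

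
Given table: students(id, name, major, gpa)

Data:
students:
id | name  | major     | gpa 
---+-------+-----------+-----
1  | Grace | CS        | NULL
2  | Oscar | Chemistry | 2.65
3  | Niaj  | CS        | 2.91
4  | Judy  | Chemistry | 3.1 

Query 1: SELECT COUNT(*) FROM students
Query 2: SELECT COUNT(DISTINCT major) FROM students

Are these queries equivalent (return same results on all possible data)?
No, not equivalent

Query 1 returns: [(4,)]
Query 2 returns: [(2,)]

Reason: COUNT(*) counts rows, COUNT(DISTINCT major) counts unique majors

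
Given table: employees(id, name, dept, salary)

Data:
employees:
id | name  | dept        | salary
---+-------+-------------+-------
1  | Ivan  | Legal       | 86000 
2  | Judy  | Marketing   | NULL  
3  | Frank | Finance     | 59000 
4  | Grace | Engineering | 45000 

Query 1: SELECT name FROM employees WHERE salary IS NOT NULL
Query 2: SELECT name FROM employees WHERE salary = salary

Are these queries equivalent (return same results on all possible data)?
Yes, equivalent

Both queries return: [('Frank',), ('Grace',), ('Ivan',)]

Reason: IS NOT NULL vs self-equality (both exclude NULLs)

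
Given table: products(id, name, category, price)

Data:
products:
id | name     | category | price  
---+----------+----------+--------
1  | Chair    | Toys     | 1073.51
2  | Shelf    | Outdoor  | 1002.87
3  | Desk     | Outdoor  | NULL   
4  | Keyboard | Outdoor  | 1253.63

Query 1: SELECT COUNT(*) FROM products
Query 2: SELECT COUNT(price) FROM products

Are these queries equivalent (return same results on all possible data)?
No, not equivalent

Query 1 returns: [(4,)]
Query 2 returns: [(3,)]

Reason: COUNT(*) includes NULLs, COUNT(column) excludes them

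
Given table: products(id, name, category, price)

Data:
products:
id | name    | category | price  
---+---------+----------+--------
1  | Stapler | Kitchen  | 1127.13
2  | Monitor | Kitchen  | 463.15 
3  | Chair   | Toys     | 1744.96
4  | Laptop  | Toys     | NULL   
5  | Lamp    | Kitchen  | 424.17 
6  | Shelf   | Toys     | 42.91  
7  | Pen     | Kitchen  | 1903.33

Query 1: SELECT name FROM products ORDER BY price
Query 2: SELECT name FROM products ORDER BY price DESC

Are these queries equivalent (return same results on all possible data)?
No, not equivalent

Query 1 returns: [('Laptop',), ('Shelf',), ('Lamp',), ('Monitor',), ('Stapler',), ('Chair',), ('Pen',)]
Query 2 returns: [('Pen',), ('Chair',), ('Stapler',), ('Monitor',), ('Lamp',), ('Shelf',), ('Laptop',)]

Reason: ASC vs DESC gives opposite ordering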